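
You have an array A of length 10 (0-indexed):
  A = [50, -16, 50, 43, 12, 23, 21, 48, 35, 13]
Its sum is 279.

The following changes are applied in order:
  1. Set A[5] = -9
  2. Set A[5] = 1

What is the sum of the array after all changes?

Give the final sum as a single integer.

Answer: 257

Derivation:
Initial sum: 279
Change 1: A[5] 23 -> -9, delta = -32, sum = 247
Change 2: A[5] -9 -> 1, delta = 10, sum = 257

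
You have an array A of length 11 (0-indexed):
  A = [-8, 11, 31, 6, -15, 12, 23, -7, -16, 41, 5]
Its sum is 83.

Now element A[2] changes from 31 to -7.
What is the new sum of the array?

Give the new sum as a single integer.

Old value at index 2: 31
New value at index 2: -7
Delta = -7 - 31 = -38
New sum = old_sum + delta = 83 + (-38) = 45

Answer: 45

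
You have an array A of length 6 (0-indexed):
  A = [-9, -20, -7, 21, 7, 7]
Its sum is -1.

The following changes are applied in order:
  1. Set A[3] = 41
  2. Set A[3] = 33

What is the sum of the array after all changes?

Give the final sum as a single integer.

Answer: 11

Derivation:
Initial sum: -1
Change 1: A[3] 21 -> 41, delta = 20, sum = 19
Change 2: A[3] 41 -> 33, delta = -8, sum = 11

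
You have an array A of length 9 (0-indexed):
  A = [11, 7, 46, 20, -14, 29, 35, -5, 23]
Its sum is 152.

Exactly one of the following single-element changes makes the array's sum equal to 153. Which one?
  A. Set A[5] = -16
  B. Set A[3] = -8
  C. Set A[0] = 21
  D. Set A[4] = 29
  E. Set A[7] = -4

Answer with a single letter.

Answer: E

Derivation:
Option A: A[5] 29->-16, delta=-45, new_sum=152+(-45)=107
Option B: A[3] 20->-8, delta=-28, new_sum=152+(-28)=124
Option C: A[0] 11->21, delta=10, new_sum=152+(10)=162
Option D: A[4] -14->29, delta=43, new_sum=152+(43)=195
Option E: A[7] -5->-4, delta=1, new_sum=152+(1)=153 <-- matches target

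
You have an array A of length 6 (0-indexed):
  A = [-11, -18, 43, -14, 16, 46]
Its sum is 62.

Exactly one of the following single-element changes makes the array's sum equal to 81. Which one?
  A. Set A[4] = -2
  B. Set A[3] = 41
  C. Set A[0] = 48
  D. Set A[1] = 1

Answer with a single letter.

Option A: A[4] 16->-2, delta=-18, new_sum=62+(-18)=44
Option B: A[3] -14->41, delta=55, new_sum=62+(55)=117
Option C: A[0] -11->48, delta=59, new_sum=62+(59)=121
Option D: A[1] -18->1, delta=19, new_sum=62+(19)=81 <-- matches target

Answer: D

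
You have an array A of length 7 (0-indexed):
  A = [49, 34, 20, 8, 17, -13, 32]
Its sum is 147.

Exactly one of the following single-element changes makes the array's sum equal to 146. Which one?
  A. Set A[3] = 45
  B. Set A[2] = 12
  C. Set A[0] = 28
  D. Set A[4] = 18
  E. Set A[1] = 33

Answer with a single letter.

Answer: E

Derivation:
Option A: A[3] 8->45, delta=37, new_sum=147+(37)=184
Option B: A[2] 20->12, delta=-8, new_sum=147+(-8)=139
Option C: A[0] 49->28, delta=-21, new_sum=147+(-21)=126
Option D: A[4] 17->18, delta=1, new_sum=147+(1)=148
Option E: A[1] 34->33, delta=-1, new_sum=147+(-1)=146 <-- matches target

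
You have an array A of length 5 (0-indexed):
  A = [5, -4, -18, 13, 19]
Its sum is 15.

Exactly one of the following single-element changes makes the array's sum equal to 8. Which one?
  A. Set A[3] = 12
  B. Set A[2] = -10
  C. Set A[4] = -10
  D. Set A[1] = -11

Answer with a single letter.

Answer: D

Derivation:
Option A: A[3] 13->12, delta=-1, new_sum=15+(-1)=14
Option B: A[2] -18->-10, delta=8, new_sum=15+(8)=23
Option C: A[4] 19->-10, delta=-29, new_sum=15+(-29)=-14
Option D: A[1] -4->-11, delta=-7, new_sum=15+(-7)=8 <-- matches target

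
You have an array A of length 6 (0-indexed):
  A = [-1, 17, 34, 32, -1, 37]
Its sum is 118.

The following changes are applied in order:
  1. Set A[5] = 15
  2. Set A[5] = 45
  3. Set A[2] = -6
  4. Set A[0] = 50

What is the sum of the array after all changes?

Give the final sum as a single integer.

Initial sum: 118
Change 1: A[5] 37 -> 15, delta = -22, sum = 96
Change 2: A[5] 15 -> 45, delta = 30, sum = 126
Change 3: A[2] 34 -> -6, delta = -40, sum = 86
Change 4: A[0] -1 -> 50, delta = 51, sum = 137

Answer: 137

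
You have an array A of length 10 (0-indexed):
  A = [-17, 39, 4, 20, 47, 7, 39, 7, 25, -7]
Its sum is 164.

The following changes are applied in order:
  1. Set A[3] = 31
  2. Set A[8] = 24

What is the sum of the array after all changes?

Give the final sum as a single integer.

Answer: 174

Derivation:
Initial sum: 164
Change 1: A[3] 20 -> 31, delta = 11, sum = 175
Change 2: A[8] 25 -> 24, delta = -1, sum = 174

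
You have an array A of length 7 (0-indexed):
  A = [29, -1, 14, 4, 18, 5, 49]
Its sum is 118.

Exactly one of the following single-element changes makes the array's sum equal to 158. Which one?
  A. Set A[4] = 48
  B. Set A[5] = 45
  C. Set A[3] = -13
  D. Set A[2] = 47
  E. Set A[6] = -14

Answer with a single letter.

Answer: B

Derivation:
Option A: A[4] 18->48, delta=30, new_sum=118+(30)=148
Option B: A[5] 5->45, delta=40, new_sum=118+(40)=158 <-- matches target
Option C: A[3] 4->-13, delta=-17, new_sum=118+(-17)=101
Option D: A[2] 14->47, delta=33, new_sum=118+(33)=151
Option E: A[6] 49->-14, delta=-63, new_sum=118+(-63)=55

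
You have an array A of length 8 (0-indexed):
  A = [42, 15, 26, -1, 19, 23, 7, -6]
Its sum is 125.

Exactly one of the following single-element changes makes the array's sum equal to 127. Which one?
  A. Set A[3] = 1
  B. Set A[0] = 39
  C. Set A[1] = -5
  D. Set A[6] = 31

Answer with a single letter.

Answer: A

Derivation:
Option A: A[3] -1->1, delta=2, new_sum=125+(2)=127 <-- matches target
Option B: A[0] 42->39, delta=-3, new_sum=125+(-3)=122
Option C: A[1] 15->-5, delta=-20, new_sum=125+(-20)=105
Option D: A[6] 7->31, delta=24, new_sum=125+(24)=149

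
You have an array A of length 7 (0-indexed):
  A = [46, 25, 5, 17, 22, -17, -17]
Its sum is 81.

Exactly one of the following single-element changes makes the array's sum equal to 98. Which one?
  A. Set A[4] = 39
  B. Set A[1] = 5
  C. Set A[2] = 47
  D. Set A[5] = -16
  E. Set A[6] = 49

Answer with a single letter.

Answer: A

Derivation:
Option A: A[4] 22->39, delta=17, new_sum=81+(17)=98 <-- matches target
Option B: A[1] 25->5, delta=-20, new_sum=81+(-20)=61
Option C: A[2] 5->47, delta=42, new_sum=81+(42)=123
Option D: A[5] -17->-16, delta=1, new_sum=81+(1)=82
Option E: A[6] -17->49, delta=66, new_sum=81+(66)=147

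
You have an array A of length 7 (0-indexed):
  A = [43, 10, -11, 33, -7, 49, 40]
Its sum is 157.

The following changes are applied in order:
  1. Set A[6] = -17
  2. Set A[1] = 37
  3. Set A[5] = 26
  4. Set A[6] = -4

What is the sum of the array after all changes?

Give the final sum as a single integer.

Initial sum: 157
Change 1: A[6] 40 -> -17, delta = -57, sum = 100
Change 2: A[1] 10 -> 37, delta = 27, sum = 127
Change 3: A[5] 49 -> 26, delta = -23, sum = 104
Change 4: A[6] -17 -> -4, delta = 13, sum = 117

Answer: 117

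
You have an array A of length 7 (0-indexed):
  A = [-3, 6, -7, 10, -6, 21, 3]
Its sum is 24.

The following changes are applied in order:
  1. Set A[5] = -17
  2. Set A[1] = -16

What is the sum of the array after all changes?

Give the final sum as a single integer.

Answer: -36

Derivation:
Initial sum: 24
Change 1: A[5] 21 -> -17, delta = -38, sum = -14
Change 2: A[1] 6 -> -16, delta = -22, sum = -36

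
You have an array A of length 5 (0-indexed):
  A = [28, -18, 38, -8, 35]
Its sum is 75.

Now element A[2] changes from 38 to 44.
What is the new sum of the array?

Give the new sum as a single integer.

Old value at index 2: 38
New value at index 2: 44
Delta = 44 - 38 = 6
New sum = old_sum + delta = 75 + (6) = 81

Answer: 81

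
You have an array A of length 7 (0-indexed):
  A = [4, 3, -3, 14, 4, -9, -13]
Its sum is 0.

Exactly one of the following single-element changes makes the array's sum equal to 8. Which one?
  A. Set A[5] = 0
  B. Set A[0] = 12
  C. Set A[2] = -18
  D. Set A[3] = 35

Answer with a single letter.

Option A: A[5] -9->0, delta=9, new_sum=0+(9)=9
Option B: A[0] 4->12, delta=8, new_sum=0+(8)=8 <-- matches target
Option C: A[2] -3->-18, delta=-15, new_sum=0+(-15)=-15
Option D: A[3] 14->35, delta=21, new_sum=0+(21)=21

Answer: B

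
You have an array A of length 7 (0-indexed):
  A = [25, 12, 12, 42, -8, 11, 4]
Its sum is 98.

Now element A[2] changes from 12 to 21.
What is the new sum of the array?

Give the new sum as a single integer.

Old value at index 2: 12
New value at index 2: 21
Delta = 21 - 12 = 9
New sum = old_sum + delta = 98 + (9) = 107

Answer: 107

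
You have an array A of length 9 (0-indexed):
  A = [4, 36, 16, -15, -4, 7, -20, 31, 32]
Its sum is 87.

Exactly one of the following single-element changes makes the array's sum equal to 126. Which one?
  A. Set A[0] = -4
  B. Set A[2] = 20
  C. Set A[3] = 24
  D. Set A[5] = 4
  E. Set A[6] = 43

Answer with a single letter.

Option A: A[0] 4->-4, delta=-8, new_sum=87+(-8)=79
Option B: A[2] 16->20, delta=4, new_sum=87+(4)=91
Option C: A[3] -15->24, delta=39, new_sum=87+(39)=126 <-- matches target
Option D: A[5] 7->4, delta=-3, new_sum=87+(-3)=84
Option E: A[6] -20->43, delta=63, new_sum=87+(63)=150

Answer: C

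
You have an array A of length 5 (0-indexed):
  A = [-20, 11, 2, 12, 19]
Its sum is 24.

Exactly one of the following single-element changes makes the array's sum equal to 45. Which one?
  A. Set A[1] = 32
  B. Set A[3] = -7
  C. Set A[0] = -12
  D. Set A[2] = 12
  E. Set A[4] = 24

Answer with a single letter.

Answer: A

Derivation:
Option A: A[1] 11->32, delta=21, new_sum=24+(21)=45 <-- matches target
Option B: A[3] 12->-7, delta=-19, new_sum=24+(-19)=5
Option C: A[0] -20->-12, delta=8, new_sum=24+(8)=32
Option D: A[2] 2->12, delta=10, new_sum=24+(10)=34
Option E: A[4] 19->24, delta=5, new_sum=24+(5)=29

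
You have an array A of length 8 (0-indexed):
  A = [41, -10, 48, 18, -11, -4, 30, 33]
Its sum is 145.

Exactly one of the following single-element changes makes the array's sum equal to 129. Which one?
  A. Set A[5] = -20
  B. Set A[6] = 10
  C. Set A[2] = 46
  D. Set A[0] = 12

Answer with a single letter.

Option A: A[5] -4->-20, delta=-16, new_sum=145+(-16)=129 <-- matches target
Option B: A[6] 30->10, delta=-20, new_sum=145+(-20)=125
Option C: A[2] 48->46, delta=-2, new_sum=145+(-2)=143
Option D: A[0] 41->12, delta=-29, new_sum=145+(-29)=116

Answer: A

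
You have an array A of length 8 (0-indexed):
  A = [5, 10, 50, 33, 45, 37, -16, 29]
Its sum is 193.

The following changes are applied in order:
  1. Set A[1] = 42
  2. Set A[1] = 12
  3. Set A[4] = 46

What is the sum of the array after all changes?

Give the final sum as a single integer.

Initial sum: 193
Change 1: A[1] 10 -> 42, delta = 32, sum = 225
Change 2: A[1] 42 -> 12, delta = -30, sum = 195
Change 3: A[4] 45 -> 46, delta = 1, sum = 196

Answer: 196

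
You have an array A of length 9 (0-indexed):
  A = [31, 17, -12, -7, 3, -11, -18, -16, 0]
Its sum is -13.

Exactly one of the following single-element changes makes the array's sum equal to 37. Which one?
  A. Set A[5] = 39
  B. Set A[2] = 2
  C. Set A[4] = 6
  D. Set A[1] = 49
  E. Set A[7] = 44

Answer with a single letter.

Option A: A[5] -11->39, delta=50, new_sum=-13+(50)=37 <-- matches target
Option B: A[2] -12->2, delta=14, new_sum=-13+(14)=1
Option C: A[4] 3->6, delta=3, new_sum=-13+(3)=-10
Option D: A[1] 17->49, delta=32, new_sum=-13+(32)=19
Option E: A[7] -16->44, delta=60, new_sum=-13+(60)=47

Answer: A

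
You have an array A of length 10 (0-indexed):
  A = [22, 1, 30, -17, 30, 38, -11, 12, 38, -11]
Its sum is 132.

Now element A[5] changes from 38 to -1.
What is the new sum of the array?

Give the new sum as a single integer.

Old value at index 5: 38
New value at index 5: -1
Delta = -1 - 38 = -39
New sum = old_sum + delta = 132 + (-39) = 93

Answer: 93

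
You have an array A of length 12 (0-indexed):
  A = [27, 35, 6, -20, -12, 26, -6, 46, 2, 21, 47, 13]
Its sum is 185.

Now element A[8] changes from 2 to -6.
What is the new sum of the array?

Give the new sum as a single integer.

Answer: 177

Derivation:
Old value at index 8: 2
New value at index 8: -6
Delta = -6 - 2 = -8
New sum = old_sum + delta = 185 + (-8) = 177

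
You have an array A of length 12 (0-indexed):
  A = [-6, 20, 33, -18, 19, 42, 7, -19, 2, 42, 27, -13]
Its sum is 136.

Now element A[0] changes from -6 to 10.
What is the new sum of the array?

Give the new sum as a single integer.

Answer: 152

Derivation:
Old value at index 0: -6
New value at index 0: 10
Delta = 10 - -6 = 16
New sum = old_sum + delta = 136 + (16) = 152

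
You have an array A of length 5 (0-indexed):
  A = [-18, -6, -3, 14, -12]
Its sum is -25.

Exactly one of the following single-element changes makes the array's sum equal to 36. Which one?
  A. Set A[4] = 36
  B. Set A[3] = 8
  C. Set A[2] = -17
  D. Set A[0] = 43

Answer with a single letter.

Option A: A[4] -12->36, delta=48, new_sum=-25+(48)=23
Option B: A[3] 14->8, delta=-6, new_sum=-25+(-6)=-31
Option C: A[2] -3->-17, delta=-14, new_sum=-25+(-14)=-39
Option D: A[0] -18->43, delta=61, new_sum=-25+(61)=36 <-- matches target

Answer: D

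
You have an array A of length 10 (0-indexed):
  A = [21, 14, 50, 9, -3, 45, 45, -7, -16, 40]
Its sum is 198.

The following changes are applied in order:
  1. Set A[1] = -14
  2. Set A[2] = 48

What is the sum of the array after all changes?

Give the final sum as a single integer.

Initial sum: 198
Change 1: A[1] 14 -> -14, delta = -28, sum = 170
Change 2: A[2] 50 -> 48, delta = -2, sum = 168

Answer: 168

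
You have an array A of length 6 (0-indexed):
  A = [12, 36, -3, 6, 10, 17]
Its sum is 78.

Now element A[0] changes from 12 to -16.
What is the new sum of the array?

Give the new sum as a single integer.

Old value at index 0: 12
New value at index 0: -16
Delta = -16 - 12 = -28
New sum = old_sum + delta = 78 + (-28) = 50

Answer: 50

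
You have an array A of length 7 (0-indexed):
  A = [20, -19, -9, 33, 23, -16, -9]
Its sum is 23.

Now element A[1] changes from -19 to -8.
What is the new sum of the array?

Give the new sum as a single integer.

Answer: 34

Derivation:
Old value at index 1: -19
New value at index 1: -8
Delta = -8 - -19 = 11
New sum = old_sum + delta = 23 + (11) = 34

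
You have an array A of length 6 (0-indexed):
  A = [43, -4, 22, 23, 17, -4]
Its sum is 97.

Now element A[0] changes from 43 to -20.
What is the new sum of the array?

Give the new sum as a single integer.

Answer: 34

Derivation:
Old value at index 0: 43
New value at index 0: -20
Delta = -20 - 43 = -63
New sum = old_sum + delta = 97 + (-63) = 34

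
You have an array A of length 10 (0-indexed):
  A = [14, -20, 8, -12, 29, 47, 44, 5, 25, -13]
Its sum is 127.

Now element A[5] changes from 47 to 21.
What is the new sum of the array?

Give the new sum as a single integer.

Answer: 101

Derivation:
Old value at index 5: 47
New value at index 5: 21
Delta = 21 - 47 = -26
New sum = old_sum + delta = 127 + (-26) = 101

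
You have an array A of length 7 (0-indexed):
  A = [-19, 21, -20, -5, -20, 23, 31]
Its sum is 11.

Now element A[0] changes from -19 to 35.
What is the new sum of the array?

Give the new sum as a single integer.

Old value at index 0: -19
New value at index 0: 35
Delta = 35 - -19 = 54
New sum = old_sum + delta = 11 + (54) = 65

Answer: 65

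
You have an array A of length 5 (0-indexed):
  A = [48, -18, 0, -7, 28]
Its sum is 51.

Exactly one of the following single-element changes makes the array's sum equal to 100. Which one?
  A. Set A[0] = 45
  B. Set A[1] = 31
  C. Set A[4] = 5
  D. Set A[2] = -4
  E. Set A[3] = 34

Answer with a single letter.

Answer: B

Derivation:
Option A: A[0] 48->45, delta=-3, new_sum=51+(-3)=48
Option B: A[1] -18->31, delta=49, new_sum=51+(49)=100 <-- matches target
Option C: A[4] 28->5, delta=-23, new_sum=51+(-23)=28
Option D: A[2] 0->-4, delta=-4, new_sum=51+(-4)=47
Option E: A[3] -7->34, delta=41, new_sum=51+(41)=92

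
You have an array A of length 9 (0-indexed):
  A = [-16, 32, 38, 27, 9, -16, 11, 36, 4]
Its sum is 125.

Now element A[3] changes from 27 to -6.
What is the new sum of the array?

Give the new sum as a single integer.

Old value at index 3: 27
New value at index 3: -6
Delta = -6 - 27 = -33
New sum = old_sum + delta = 125 + (-33) = 92

Answer: 92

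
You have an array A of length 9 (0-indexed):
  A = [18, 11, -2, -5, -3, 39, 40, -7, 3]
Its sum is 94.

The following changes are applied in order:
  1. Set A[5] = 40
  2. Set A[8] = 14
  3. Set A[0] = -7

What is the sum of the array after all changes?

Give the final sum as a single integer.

Initial sum: 94
Change 1: A[5] 39 -> 40, delta = 1, sum = 95
Change 2: A[8] 3 -> 14, delta = 11, sum = 106
Change 3: A[0] 18 -> -7, delta = -25, sum = 81

Answer: 81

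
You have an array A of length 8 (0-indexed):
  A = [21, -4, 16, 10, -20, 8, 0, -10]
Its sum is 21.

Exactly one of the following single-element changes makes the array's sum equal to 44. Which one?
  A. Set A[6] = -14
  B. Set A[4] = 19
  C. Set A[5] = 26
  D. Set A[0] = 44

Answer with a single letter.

Answer: D

Derivation:
Option A: A[6] 0->-14, delta=-14, new_sum=21+(-14)=7
Option B: A[4] -20->19, delta=39, new_sum=21+(39)=60
Option C: A[5] 8->26, delta=18, new_sum=21+(18)=39
Option D: A[0] 21->44, delta=23, new_sum=21+(23)=44 <-- matches target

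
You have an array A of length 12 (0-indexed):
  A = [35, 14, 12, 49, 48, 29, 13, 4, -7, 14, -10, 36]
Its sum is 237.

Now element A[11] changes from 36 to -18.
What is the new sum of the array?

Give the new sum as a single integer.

Answer: 183

Derivation:
Old value at index 11: 36
New value at index 11: -18
Delta = -18 - 36 = -54
New sum = old_sum + delta = 237 + (-54) = 183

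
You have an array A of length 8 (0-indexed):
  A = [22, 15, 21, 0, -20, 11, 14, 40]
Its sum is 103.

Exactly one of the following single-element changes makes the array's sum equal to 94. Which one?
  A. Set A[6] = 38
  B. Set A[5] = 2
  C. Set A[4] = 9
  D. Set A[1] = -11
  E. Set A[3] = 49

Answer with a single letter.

Answer: B

Derivation:
Option A: A[6] 14->38, delta=24, new_sum=103+(24)=127
Option B: A[5] 11->2, delta=-9, new_sum=103+(-9)=94 <-- matches target
Option C: A[4] -20->9, delta=29, new_sum=103+(29)=132
Option D: A[1] 15->-11, delta=-26, new_sum=103+(-26)=77
Option E: A[3] 0->49, delta=49, new_sum=103+(49)=152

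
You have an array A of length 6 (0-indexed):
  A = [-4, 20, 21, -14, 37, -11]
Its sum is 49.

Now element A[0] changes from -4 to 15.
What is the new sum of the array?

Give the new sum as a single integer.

Answer: 68

Derivation:
Old value at index 0: -4
New value at index 0: 15
Delta = 15 - -4 = 19
New sum = old_sum + delta = 49 + (19) = 68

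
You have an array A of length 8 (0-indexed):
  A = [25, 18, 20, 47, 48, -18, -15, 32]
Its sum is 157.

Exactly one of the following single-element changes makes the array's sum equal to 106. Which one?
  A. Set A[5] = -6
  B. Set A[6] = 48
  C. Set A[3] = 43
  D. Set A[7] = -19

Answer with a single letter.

Answer: D

Derivation:
Option A: A[5] -18->-6, delta=12, new_sum=157+(12)=169
Option B: A[6] -15->48, delta=63, new_sum=157+(63)=220
Option C: A[3] 47->43, delta=-4, new_sum=157+(-4)=153
Option D: A[7] 32->-19, delta=-51, new_sum=157+(-51)=106 <-- matches target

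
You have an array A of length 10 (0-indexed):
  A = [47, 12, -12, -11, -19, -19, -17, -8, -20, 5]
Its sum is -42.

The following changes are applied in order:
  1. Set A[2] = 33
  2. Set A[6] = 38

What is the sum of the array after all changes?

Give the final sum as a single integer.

Answer: 58

Derivation:
Initial sum: -42
Change 1: A[2] -12 -> 33, delta = 45, sum = 3
Change 2: A[6] -17 -> 38, delta = 55, sum = 58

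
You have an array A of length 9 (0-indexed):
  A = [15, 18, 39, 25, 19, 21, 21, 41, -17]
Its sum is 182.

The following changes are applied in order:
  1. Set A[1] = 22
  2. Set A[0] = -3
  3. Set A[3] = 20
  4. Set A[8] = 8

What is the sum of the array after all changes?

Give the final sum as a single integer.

Answer: 188

Derivation:
Initial sum: 182
Change 1: A[1] 18 -> 22, delta = 4, sum = 186
Change 2: A[0] 15 -> -3, delta = -18, sum = 168
Change 3: A[3] 25 -> 20, delta = -5, sum = 163
Change 4: A[8] -17 -> 8, delta = 25, sum = 188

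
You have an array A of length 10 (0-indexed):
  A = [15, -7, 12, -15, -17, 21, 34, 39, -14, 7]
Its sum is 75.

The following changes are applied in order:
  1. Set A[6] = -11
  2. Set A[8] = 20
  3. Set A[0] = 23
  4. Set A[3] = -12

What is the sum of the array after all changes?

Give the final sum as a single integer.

Initial sum: 75
Change 1: A[6] 34 -> -11, delta = -45, sum = 30
Change 2: A[8] -14 -> 20, delta = 34, sum = 64
Change 3: A[0] 15 -> 23, delta = 8, sum = 72
Change 4: A[3] -15 -> -12, delta = 3, sum = 75

Answer: 75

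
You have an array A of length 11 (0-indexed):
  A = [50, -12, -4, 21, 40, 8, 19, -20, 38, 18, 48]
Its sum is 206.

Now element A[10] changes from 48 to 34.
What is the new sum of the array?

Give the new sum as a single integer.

Answer: 192

Derivation:
Old value at index 10: 48
New value at index 10: 34
Delta = 34 - 48 = -14
New sum = old_sum + delta = 206 + (-14) = 192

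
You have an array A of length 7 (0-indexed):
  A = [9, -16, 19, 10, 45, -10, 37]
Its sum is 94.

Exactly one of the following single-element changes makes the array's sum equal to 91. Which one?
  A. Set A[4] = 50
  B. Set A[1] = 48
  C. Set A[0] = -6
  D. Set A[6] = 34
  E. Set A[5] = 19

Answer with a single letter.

Option A: A[4] 45->50, delta=5, new_sum=94+(5)=99
Option B: A[1] -16->48, delta=64, new_sum=94+(64)=158
Option C: A[0] 9->-6, delta=-15, new_sum=94+(-15)=79
Option D: A[6] 37->34, delta=-3, new_sum=94+(-3)=91 <-- matches target
Option E: A[5] -10->19, delta=29, new_sum=94+(29)=123

Answer: D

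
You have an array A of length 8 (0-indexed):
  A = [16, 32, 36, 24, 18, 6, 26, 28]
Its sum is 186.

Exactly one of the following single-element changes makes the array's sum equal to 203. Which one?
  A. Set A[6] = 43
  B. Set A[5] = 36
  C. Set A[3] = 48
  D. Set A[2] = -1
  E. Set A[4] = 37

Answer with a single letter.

Answer: A

Derivation:
Option A: A[6] 26->43, delta=17, new_sum=186+(17)=203 <-- matches target
Option B: A[5] 6->36, delta=30, new_sum=186+(30)=216
Option C: A[3] 24->48, delta=24, new_sum=186+(24)=210
Option D: A[2] 36->-1, delta=-37, new_sum=186+(-37)=149
Option E: A[4] 18->37, delta=19, new_sum=186+(19)=205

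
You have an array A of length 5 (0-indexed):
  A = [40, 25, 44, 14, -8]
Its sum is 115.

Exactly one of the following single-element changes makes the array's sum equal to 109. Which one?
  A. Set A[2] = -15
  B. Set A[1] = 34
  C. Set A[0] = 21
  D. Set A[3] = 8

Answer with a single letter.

Answer: D

Derivation:
Option A: A[2] 44->-15, delta=-59, new_sum=115+(-59)=56
Option B: A[1] 25->34, delta=9, new_sum=115+(9)=124
Option C: A[0] 40->21, delta=-19, new_sum=115+(-19)=96
Option D: A[3] 14->8, delta=-6, new_sum=115+(-6)=109 <-- matches target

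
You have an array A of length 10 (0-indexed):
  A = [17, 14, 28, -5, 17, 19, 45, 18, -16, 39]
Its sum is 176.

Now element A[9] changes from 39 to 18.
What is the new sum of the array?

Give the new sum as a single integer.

Old value at index 9: 39
New value at index 9: 18
Delta = 18 - 39 = -21
New sum = old_sum + delta = 176 + (-21) = 155

Answer: 155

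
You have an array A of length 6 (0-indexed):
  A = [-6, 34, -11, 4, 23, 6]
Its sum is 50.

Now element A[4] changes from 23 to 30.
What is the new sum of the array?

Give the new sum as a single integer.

Answer: 57

Derivation:
Old value at index 4: 23
New value at index 4: 30
Delta = 30 - 23 = 7
New sum = old_sum + delta = 50 + (7) = 57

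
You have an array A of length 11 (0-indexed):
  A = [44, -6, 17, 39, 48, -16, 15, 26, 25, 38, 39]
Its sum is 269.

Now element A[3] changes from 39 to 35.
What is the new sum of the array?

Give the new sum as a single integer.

Answer: 265

Derivation:
Old value at index 3: 39
New value at index 3: 35
Delta = 35 - 39 = -4
New sum = old_sum + delta = 269 + (-4) = 265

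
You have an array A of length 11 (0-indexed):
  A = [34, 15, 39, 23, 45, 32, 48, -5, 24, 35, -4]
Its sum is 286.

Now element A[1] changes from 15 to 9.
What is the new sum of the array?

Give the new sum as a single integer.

Old value at index 1: 15
New value at index 1: 9
Delta = 9 - 15 = -6
New sum = old_sum + delta = 286 + (-6) = 280

Answer: 280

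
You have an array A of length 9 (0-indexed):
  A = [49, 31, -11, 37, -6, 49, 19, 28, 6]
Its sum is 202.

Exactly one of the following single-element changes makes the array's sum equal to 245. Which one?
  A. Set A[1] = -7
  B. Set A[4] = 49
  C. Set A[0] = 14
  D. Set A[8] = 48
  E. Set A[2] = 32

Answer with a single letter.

Answer: E

Derivation:
Option A: A[1] 31->-7, delta=-38, new_sum=202+(-38)=164
Option B: A[4] -6->49, delta=55, new_sum=202+(55)=257
Option C: A[0] 49->14, delta=-35, new_sum=202+(-35)=167
Option D: A[8] 6->48, delta=42, new_sum=202+(42)=244
Option E: A[2] -11->32, delta=43, new_sum=202+(43)=245 <-- matches target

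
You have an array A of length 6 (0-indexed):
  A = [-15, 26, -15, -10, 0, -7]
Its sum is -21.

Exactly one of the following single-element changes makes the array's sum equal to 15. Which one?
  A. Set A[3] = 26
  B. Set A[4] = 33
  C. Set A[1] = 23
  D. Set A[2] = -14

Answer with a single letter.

Option A: A[3] -10->26, delta=36, new_sum=-21+(36)=15 <-- matches target
Option B: A[4] 0->33, delta=33, new_sum=-21+(33)=12
Option C: A[1] 26->23, delta=-3, new_sum=-21+(-3)=-24
Option D: A[2] -15->-14, delta=1, new_sum=-21+(1)=-20

Answer: A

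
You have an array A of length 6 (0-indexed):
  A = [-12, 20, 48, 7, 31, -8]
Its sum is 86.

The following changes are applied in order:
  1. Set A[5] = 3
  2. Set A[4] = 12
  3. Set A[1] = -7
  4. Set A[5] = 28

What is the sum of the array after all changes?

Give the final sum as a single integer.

Initial sum: 86
Change 1: A[5] -8 -> 3, delta = 11, sum = 97
Change 2: A[4] 31 -> 12, delta = -19, sum = 78
Change 3: A[1] 20 -> -7, delta = -27, sum = 51
Change 4: A[5] 3 -> 28, delta = 25, sum = 76

Answer: 76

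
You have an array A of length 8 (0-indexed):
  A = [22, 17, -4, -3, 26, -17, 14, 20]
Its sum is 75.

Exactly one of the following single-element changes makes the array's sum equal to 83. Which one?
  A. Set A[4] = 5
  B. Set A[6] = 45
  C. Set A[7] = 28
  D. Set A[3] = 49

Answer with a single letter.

Option A: A[4] 26->5, delta=-21, new_sum=75+(-21)=54
Option B: A[6] 14->45, delta=31, new_sum=75+(31)=106
Option C: A[7] 20->28, delta=8, new_sum=75+(8)=83 <-- matches target
Option D: A[3] -3->49, delta=52, new_sum=75+(52)=127

Answer: C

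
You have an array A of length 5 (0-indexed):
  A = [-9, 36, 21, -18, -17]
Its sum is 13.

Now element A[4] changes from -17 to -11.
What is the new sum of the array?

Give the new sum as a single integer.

Old value at index 4: -17
New value at index 4: -11
Delta = -11 - -17 = 6
New sum = old_sum + delta = 13 + (6) = 19

Answer: 19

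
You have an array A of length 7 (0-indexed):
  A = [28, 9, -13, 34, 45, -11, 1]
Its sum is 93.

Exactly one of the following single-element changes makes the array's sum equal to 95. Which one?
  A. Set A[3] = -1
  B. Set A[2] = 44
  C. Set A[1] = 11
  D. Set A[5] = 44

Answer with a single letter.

Option A: A[3] 34->-1, delta=-35, new_sum=93+(-35)=58
Option B: A[2] -13->44, delta=57, new_sum=93+(57)=150
Option C: A[1] 9->11, delta=2, new_sum=93+(2)=95 <-- matches target
Option D: A[5] -11->44, delta=55, new_sum=93+(55)=148

Answer: C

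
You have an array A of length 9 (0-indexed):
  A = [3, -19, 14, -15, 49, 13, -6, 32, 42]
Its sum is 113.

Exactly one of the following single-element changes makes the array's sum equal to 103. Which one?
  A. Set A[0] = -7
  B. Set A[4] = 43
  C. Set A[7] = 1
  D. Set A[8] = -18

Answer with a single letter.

Answer: A

Derivation:
Option A: A[0] 3->-7, delta=-10, new_sum=113+(-10)=103 <-- matches target
Option B: A[4] 49->43, delta=-6, new_sum=113+(-6)=107
Option C: A[7] 32->1, delta=-31, new_sum=113+(-31)=82
Option D: A[8] 42->-18, delta=-60, new_sum=113+(-60)=53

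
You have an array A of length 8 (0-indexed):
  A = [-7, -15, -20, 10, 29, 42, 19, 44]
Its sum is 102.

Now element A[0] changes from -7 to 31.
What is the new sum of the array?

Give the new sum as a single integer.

Old value at index 0: -7
New value at index 0: 31
Delta = 31 - -7 = 38
New sum = old_sum + delta = 102 + (38) = 140

Answer: 140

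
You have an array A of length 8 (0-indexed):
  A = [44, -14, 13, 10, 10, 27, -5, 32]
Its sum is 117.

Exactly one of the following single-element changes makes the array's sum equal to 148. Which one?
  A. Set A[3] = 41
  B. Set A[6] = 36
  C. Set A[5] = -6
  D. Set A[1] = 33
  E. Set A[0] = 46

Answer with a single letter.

Answer: A

Derivation:
Option A: A[3] 10->41, delta=31, new_sum=117+(31)=148 <-- matches target
Option B: A[6] -5->36, delta=41, new_sum=117+(41)=158
Option C: A[5] 27->-6, delta=-33, new_sum=117+(-33)=84
Option D: A[1] -14->33, delta=47, new_sum=117+(47)=164
Option E: A[0] 44->46, delta=2, new_sum=117+(2)=119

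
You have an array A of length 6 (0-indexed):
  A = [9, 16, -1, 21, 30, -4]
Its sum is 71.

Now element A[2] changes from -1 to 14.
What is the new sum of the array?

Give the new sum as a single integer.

Answer: 86

Derivation:
Old value at index 2: -1
New value at index 2: 14
Delta = 14 - -1 = 15
New sum = old_sum + delta = 71 + (15) = 86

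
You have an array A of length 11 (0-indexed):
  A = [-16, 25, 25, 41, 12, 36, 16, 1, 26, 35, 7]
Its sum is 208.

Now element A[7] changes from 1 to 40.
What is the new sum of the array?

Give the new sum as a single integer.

Answer: 247

Derivation:
Old value at index 7: 1
New value at index 7: 40
Delta = 40 - 1 = 39
New sum = old_sum + delta = 208 + (39) = 247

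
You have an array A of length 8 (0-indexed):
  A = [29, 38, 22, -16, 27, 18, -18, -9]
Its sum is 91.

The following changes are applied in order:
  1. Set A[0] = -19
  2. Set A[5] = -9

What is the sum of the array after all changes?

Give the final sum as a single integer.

Answer: 16

Derivation:
Initial sum: 91
Change 1: A[0] 29 -> -19, delta = -48, sum = 43
Change 2: A[5] 18 -> -9, delta = -27, sum = 16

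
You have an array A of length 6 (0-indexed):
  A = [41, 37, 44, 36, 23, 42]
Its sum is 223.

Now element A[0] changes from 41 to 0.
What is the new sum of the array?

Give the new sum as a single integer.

Old value at index 0: 41
New value at index 0: 0
Delta = 0 - 41 = -41
New sum = old_sum + delta = 223 + (-41) = 182

Answer: 182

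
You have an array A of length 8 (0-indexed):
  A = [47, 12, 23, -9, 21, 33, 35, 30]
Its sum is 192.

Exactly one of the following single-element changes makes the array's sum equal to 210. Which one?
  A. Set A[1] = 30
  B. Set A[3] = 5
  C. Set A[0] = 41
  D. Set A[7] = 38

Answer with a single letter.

Option A: A[1] 12->30, delta=18, new_sum=192+(18)=210 <-- matches target
Option B: A[3] -9->5, delta=14, new_sum=192+(14)=206
Option C: A[0] 47->41, delta=-6, new_sum=192+(-6)=186
Option D: A[7] 30->38, delta=8, new_sum=192+(8)=200

Answer: A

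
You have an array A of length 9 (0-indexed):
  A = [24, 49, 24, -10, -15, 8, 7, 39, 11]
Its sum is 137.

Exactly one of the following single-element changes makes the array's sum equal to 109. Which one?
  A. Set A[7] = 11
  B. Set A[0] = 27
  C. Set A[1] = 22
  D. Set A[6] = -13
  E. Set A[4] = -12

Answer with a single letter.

Option A: A[7] 39->11, delta=-28, new_sum=137+(-28)=109 <-- matches target
Option B: A[0] 24->27, delta=3, new_sum=137+(3)=140
Option C: A[1] 49->22, delta=-27, new_sum=137+(-27)=110
Option D: A[6] 7->-13, delta=-20, new_sum=137+(-20)=117
Option E: A[4] -15->-12, delta=3, new_sum=137+(3)=140

Answer: A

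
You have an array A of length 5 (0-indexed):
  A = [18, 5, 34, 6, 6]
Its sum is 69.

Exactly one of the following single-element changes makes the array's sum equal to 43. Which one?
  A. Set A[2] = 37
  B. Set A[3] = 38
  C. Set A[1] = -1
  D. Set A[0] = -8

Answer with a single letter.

Option A: A[2] 34->37, delta=3, new_sum=69+(3)=72
Option B: A[3] 6->38, delta=32, new_sum=69+(32)=101
Option C: A[1] 5->-1, delta=-6, new_sum=69+(-6)=63
Option D: A[0] 18->-8, delta=-26, new_sum=69+(-26)=43 <-- matches target

Answer: D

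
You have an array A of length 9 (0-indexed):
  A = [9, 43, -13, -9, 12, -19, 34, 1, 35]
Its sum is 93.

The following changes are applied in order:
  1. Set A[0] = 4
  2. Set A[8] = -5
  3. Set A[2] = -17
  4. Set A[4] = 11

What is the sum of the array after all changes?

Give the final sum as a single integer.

Answer: 43

Derivation:
Initial sum: 93
Change 1: A[0] 9 -> 4, delta = -5, sum = 88
Change 2: A[8] 35 -> -5, delta = -40, sum = 48
Change 3: A[2] -13 -> -17, delta = -4, sum = 44
Change 4: A[4] 12 -> 11, delta = -1, sum = 43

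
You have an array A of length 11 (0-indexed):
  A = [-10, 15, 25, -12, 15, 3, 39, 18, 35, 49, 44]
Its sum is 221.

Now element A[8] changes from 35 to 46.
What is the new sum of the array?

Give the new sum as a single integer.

Answer: 232

Derivation:
Old value at index 8: 35
New value at index 8: 46
Delta = 46 - 35 = 11
New sum = old_sum + delta = 221 + (11) = 232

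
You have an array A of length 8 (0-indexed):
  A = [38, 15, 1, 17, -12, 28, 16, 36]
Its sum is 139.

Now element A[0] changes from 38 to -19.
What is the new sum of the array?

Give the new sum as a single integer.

Old value at index 0: 38
New value at index 0: -19
Delta = -19 - 38 = -57
New sum = old_sum + delta = 139 + (-57) = 82

Answer: 82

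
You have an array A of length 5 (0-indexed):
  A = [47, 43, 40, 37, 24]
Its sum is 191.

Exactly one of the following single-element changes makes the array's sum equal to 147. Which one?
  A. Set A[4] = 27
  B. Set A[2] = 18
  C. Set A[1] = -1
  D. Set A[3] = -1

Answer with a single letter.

Option A: A[4] 24->27, delta=3, new_sum=191+(3)=194
Option B: A[2] 40->18, delta=-22, new_sum=191+(-22)=169
Option C: A[1] 43->-1, delta=-44, new_sum=191+(-44)=147 <-- matches target
Option D: A[3] 37->-1, delta=-38, new_sum=191+(-38)=153

Answer: C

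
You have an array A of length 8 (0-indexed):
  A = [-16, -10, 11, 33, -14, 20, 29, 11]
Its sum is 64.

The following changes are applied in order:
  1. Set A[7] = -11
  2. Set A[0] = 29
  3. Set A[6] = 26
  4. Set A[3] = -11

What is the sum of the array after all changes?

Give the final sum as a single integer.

Initial sum: 64
Change 1: A[7] 11 -> -11, delta = -22, sum = 42
Change 2: A[0] -16 -> 29, delta = 45, sum = 87
Change 3: A[6] 29 -> 26, delta = -3, sum = 84
Change 4: A[3] 33 -> -11, delta = -44, sum = 40

Answer: 40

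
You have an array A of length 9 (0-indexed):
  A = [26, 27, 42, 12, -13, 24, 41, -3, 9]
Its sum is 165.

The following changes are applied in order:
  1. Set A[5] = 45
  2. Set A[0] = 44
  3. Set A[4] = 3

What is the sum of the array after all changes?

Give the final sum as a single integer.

Answer: 220

Derivation:
Initial sum: 165
Change 1: A[5] 24 -> 45, delta = 21, sum = 186
Change 2: A[0] 26 -> 44, delta = 18, sum = 204
Change 3: A[4] -13 -> 3, delta = 16, sum = 220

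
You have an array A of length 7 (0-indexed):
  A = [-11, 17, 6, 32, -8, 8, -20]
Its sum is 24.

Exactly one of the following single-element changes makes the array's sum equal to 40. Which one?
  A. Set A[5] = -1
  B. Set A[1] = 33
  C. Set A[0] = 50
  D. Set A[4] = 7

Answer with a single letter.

Option A: A[5] 8->-1, delta=-9, new_sum=24+(-9)=15
Option B: A[1] 17->33, delta=16, new_sum=24+(16)=40 <-- matches target
Option C: A[0] -11->50, delta=61, new_sum=24+(61)=85
Option D: A[4] -8->7, delta=15, new_sum=24+(15)=39

Answer: B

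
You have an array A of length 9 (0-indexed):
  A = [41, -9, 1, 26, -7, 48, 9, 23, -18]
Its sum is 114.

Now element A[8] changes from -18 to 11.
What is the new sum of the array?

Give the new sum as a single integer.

Old value at index 8: -18
New value at index 8: 11
Delta = 11 - -18 = 29
New sum = old_sum + delta = 114 + (29) = 143

Answer: 143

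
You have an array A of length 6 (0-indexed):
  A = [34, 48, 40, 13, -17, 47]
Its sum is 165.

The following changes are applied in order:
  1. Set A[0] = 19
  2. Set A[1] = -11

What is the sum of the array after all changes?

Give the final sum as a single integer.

Answer: 91

Derivation:
Initial sum: 165
Change 1: A[0] 34 -> 19, delta = -15, sum = 150
Change 2: A[1] 48 -> -11, delta = -59, sum = 91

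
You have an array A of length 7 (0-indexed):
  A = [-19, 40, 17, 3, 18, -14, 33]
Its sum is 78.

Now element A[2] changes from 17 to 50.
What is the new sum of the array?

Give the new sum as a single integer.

Old value at index 2: 17
New value at index 2: 50
Delta = 50 - 17 = 33
New sum = old_sum + delta = 78 + (33) = 111

Answer: 111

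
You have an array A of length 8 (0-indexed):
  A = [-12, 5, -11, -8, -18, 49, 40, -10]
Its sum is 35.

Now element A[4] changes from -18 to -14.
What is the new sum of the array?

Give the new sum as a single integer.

Answer: 39

Derivation:
Old value at index 4: -18
New value at index 4: -14
Delta = -14 - -18 = 4
New sum = old_sum + delta = 35 + (4) = 39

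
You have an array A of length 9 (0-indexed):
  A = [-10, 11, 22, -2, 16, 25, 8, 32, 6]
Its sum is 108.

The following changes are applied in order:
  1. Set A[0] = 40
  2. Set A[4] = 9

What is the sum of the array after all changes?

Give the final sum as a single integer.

Answer: 151

Derivation:
Initial sum: 108
Change 1: A[0] -10 -> 40, delta = 50, sum = 158
Change 2: A[4] 16 -> 9, delta = -7, sum = 151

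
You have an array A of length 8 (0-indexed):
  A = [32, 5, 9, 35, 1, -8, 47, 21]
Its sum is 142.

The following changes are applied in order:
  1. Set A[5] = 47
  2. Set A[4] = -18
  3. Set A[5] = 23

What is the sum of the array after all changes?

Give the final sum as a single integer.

Initial sum: 142
Change 1: A[5] -8 -> 47, delta = 55, sum = 197
Change 2: A[4] 1 -> -18, delta = -19, sum = 178
Change 3: A[5] 47 -> 23, delta = -24, sum = 154

Answer: 154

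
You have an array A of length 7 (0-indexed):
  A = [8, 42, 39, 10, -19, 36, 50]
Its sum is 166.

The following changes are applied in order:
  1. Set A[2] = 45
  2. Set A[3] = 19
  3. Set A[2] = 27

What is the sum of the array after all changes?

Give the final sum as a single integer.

Initial sum: 166
Change 1: A[2] 39 -> 45, delta = 6, sum = 172
Change 2: A[3] 10 -> 19, delta = 9, sum = 181
Change 3: A[2] 45 -> 27, delta = -18, sum = 163

Answer: 163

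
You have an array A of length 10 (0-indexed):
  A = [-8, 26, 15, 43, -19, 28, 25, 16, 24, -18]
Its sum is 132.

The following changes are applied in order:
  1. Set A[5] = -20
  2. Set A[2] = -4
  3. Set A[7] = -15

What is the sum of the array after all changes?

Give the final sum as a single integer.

Answer: 34

Derivation:
Initial sum: 132
Change 1: A[5] 28 -> -20, delta = -48, sum = 84
Change 2: A[2] 15 -> -4, delta = -19, sum = 65
Change 3: A[7] 16 -> -15, delta = -31, sum = 34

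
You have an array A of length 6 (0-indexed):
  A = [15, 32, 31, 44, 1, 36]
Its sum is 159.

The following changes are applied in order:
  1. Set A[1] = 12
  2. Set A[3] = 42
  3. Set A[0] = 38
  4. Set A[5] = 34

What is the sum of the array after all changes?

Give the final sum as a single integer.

Answer: 158

Derivation:
Initial sum: 159
Change 1: A[1] 32 -> 12, delta = -20, sum = 139
Change 2: A[3] 44 -> 42, delta = -2, sum = 137
Change 3: A[0] 15 -> 38, delta = 23, sum = 160
Change 4: A[5] 36 -> 34, delta = -2, sum = 158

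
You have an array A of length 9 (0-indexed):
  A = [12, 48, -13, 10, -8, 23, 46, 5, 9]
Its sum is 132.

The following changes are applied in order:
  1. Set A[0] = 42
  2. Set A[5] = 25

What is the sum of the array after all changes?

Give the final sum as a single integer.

Answer: 164

Derivation:
Initial sum: 132
Change 1: A[0] 12 -> 42, delta = 30, sum = 162
Change 2: A[5] 23 -> 25, delta = 2, sum = 164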